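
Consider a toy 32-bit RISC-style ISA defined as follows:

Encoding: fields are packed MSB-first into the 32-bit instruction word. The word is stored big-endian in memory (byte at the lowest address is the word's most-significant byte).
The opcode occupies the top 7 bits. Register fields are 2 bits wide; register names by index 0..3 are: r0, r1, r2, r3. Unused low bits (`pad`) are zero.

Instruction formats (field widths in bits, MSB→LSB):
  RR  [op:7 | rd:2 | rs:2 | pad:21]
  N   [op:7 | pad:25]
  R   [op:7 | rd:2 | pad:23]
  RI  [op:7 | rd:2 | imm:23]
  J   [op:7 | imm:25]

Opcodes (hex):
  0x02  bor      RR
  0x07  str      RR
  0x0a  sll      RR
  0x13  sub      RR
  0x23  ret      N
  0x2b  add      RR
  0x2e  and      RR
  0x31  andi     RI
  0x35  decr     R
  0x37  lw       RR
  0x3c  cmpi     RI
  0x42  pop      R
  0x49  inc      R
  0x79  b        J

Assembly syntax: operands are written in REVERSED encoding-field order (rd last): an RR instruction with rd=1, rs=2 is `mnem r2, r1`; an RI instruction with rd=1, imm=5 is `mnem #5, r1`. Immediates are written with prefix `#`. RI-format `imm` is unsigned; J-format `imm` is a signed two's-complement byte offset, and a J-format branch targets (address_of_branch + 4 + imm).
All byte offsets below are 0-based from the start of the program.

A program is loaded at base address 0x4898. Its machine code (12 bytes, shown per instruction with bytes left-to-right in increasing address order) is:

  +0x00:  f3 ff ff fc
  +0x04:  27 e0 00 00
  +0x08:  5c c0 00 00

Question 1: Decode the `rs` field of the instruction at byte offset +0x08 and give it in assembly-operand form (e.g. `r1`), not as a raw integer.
@+08  big-endian(5c c0 00 00) = 0x5cc00000
  top 7b → 0x2e → and [RR]
  [24:23] rd=1 = r1
  [22:21] rs=2 = r2

r2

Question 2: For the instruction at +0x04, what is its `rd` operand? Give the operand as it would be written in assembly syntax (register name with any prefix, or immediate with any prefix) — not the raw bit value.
r3

+0x04: 27 e0 00 00 ⇒ word 0x27e00000 (big)
  op=0x27e00000>>25=0x13 ⇒ sub (RR)
  [24:23] rd=3 = r3
  [22:21] rs=3 = r3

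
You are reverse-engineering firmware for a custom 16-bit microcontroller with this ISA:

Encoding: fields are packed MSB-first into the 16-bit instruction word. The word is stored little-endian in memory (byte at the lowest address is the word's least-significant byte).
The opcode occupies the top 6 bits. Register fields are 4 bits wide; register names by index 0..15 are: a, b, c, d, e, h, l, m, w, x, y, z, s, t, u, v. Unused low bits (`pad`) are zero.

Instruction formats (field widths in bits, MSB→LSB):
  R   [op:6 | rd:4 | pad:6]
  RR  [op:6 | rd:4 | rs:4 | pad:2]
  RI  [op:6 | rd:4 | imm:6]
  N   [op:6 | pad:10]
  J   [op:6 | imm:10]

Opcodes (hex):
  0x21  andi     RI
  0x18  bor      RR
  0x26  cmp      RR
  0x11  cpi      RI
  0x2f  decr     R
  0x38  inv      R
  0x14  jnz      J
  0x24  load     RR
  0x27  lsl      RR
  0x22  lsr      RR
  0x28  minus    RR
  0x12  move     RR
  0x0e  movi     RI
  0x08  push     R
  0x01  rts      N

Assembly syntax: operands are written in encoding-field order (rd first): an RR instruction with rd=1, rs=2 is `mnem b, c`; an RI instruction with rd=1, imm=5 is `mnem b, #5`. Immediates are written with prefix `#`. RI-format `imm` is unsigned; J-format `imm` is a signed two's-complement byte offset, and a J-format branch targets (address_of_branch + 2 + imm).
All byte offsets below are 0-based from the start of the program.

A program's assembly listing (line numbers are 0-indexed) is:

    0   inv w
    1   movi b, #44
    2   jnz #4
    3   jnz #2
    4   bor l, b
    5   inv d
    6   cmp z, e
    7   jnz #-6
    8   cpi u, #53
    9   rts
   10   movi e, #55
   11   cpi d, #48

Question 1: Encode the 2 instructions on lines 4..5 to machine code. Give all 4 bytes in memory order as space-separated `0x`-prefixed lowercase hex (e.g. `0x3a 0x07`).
line 4 (bor): pack op=0x18:6|rd=6:4|rs=1:4|pad=0:2 = 0x6184; little→ 84 61
line 5 (inv): pack op=0x38:6|rd=3:4|pad=0:6 = 0xe0c0; little→ c0 e0

0x84 0x61 0xc0 0xe0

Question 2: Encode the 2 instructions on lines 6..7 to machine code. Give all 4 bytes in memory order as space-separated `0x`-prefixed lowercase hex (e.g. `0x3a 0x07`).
0xd0 0x9a 0xfa 0x53

line 6 (cmp): pack op=0x26:6|rd=11:4|rs=4:4|pad=0:2 = 0x9ad0; little→ d0 9a
line 7 (jnz): pack op=0x14:6|imm=-6:10 = 0x53fa; little→ fa 53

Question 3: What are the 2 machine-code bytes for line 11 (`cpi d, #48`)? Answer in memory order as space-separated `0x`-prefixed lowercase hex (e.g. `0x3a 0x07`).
line 11 (cpi): pack op=0x11:6|rd=3:4|imm=48:6 = 0x44f0; little→ f0 44

0xf0 0x44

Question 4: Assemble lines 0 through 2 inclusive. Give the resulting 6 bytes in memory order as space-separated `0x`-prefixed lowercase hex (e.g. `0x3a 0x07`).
0. inv fields op=0x38:6|rd=8:4|pad=0:6 → word e200h → 00 e2
1. movi fields op=0xe:6|rd=1:4|imm=44:6 → word 386ch → 6c 38
2. jnz fields op=0x14:6|imm=4:10 → word 5004h → 04 50

0x00 0xe2 0x6c 0x38 0x04 0x50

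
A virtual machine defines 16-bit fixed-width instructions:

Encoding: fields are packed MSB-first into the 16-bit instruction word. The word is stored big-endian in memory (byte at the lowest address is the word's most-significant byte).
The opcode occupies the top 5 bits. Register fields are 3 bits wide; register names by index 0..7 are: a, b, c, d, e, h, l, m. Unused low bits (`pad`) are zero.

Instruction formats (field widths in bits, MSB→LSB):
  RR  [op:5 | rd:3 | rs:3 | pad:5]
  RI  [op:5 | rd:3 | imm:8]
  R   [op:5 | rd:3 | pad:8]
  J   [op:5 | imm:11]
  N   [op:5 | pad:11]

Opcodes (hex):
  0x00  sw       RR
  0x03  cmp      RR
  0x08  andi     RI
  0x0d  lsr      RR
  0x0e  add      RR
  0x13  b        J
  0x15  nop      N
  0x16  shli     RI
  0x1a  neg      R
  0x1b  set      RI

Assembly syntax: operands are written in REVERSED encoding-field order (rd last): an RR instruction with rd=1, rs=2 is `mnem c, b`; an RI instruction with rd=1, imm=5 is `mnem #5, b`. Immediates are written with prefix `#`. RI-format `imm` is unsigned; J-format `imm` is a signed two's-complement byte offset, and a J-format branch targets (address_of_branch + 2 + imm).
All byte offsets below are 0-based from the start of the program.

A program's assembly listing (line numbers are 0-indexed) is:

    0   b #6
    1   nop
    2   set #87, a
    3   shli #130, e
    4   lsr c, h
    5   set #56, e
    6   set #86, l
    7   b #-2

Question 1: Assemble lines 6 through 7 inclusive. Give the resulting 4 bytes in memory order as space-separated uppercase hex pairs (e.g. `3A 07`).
line 6 (set): pack op=0x1b:5|rd=6:3|imm=86:8 = 0xde56; big→ de 56
line 7 (b): pack op=0x13:5|imm=-2:11 = 0x9ffe; big→ 9f fe

DE 56 9F FE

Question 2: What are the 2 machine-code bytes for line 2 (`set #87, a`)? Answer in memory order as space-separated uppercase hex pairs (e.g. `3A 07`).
D8 57

2. set fields op=0x1b:5|rd=0:3|imm=87:8 → word d857h → d8 57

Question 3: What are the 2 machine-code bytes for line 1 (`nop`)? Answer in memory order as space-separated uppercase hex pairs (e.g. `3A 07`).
A8 00

line 1 (nop): pack op=0x15:5|pad=0:11 = 0xa800; big→ a8 00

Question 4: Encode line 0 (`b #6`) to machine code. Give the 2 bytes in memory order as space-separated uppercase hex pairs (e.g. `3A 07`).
L0: b op=0x13:5|imm=6:11 ⇒ 0x9806 ⇒ big 98 06

98 06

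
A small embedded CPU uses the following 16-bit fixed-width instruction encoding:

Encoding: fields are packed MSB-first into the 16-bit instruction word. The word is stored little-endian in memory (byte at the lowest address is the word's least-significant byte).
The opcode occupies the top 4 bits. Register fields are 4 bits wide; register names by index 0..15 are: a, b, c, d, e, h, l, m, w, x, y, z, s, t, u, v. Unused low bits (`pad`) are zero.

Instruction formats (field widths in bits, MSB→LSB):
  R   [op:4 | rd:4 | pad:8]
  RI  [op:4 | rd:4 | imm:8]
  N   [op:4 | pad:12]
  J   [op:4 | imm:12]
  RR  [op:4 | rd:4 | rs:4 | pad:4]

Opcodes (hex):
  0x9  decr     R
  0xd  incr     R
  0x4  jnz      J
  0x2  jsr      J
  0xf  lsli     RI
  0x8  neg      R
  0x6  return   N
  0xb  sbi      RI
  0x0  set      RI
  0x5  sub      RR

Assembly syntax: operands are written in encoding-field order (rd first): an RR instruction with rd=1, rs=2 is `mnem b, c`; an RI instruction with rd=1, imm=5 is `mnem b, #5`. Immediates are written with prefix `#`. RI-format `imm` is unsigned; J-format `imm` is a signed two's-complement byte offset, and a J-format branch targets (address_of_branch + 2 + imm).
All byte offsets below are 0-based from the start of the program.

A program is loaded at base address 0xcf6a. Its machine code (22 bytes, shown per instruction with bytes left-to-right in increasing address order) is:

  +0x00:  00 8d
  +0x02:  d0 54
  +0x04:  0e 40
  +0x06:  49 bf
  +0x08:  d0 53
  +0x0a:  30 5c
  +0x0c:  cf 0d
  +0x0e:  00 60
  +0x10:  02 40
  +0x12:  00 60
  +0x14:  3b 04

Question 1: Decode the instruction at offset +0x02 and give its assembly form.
[02] d0 54 → 0x54d0
  opcode bits[15:12]=0x5: sub/RR
  rd@[11:8]=0x4 ⇒ e
  rs@[7:4]=0xd ⇒ t

sub e, t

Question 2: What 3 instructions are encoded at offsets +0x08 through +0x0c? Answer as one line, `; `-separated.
sub d, t; sub s, d; set t, #207

off 0x08: read d0 53 as little → 0x53d0
  opcode bits[15:12]=0x5: sub/RR
  rd: (w>>8)&0xf=0x3 → d
  rs: (w>>4)&0xf=0xd → t
off 0x0a: read 30 5c as little → 0x5c30
  opcode bits[15:12]=0x5: sub/RR
  rd: (w>>8)&0xf=0xc → s
  rs: (w>>4)&0xf=0x3 → d
off 0x0c: read cf 0d as little → 0x0dcf
  opcode bits[15:12]=0x0: set/RI
  rd: (w>>8)&0xf=0xd → t
  imm: (w>>0)&0xff=0xcf → #207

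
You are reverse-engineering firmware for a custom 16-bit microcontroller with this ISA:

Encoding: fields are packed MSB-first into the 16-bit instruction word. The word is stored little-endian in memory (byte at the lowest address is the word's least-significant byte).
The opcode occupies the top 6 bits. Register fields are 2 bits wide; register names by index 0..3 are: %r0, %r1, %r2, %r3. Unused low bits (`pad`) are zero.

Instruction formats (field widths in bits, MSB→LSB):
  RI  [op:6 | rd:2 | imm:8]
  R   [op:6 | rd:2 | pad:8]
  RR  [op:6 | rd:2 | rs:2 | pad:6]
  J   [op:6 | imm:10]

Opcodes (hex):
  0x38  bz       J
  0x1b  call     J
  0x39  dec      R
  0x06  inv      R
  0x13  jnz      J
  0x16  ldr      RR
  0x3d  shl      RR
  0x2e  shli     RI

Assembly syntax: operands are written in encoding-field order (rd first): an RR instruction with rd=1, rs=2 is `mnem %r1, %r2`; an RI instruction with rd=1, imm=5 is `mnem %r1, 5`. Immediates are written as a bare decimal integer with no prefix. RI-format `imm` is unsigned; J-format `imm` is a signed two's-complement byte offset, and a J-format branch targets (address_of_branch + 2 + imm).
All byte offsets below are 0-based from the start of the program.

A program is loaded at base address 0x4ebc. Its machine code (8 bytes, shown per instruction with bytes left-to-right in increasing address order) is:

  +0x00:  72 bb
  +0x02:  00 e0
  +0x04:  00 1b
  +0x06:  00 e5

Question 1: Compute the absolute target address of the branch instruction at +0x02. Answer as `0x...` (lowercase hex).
0x4ec0

+0x02: 00 e0 ⇒ word 0xe000 (little)
  opcode bits[15:10]=0x38: bz/J
  imm@[9:0]=0x0 ⇒ 0
  target = base 0x4ebc + off 0x02 + 2 + imm 0 = 0x4ec0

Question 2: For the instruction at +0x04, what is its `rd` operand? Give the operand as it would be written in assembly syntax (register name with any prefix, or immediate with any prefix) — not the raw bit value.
%r3

+0x04: 00 1b ⇒ word 0x1b00 (little)
  opcode bits[15:10]=0x6: inv/R
  rd@[9:8]=0x3 ⇒ %r3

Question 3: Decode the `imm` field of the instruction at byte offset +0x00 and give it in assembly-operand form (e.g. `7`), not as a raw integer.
114

[00] 72 bb → 0xbb72
  top 6b → 0x2e → shli [RI]
  rd: (w>>8)&0x3=0x3 → %r3
  imm: (w>>0)&0xff=0x72 → 114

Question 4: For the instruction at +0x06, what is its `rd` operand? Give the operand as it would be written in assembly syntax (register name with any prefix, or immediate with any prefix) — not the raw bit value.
@+06  little-endian(00 e5) = 0xe500
  opcode bits[15:10]=0x39: dec/R
  [9:8] rd=1 = %r1

%r1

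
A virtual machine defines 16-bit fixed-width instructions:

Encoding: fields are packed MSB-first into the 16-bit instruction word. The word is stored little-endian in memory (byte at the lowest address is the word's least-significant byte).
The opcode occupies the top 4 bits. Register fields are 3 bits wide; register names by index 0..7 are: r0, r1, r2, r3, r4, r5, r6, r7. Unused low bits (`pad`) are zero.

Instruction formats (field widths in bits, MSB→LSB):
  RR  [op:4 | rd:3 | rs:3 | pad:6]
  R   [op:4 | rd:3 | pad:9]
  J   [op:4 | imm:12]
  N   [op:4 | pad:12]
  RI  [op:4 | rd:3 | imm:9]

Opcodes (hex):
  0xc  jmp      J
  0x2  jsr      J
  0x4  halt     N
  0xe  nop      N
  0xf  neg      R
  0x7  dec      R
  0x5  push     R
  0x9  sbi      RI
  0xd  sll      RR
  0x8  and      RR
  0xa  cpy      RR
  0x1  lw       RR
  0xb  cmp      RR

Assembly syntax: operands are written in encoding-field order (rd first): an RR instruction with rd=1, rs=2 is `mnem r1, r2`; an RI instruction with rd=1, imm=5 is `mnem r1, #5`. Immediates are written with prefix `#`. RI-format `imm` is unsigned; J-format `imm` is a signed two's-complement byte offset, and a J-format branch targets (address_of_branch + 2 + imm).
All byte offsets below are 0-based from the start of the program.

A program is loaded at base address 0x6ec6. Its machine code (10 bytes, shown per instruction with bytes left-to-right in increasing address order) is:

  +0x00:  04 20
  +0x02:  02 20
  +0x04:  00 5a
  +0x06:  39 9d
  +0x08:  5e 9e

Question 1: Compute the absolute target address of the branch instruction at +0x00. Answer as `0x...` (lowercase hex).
[00] 04 20 → 0x2004
  op=0x2004>>12=0x2 ⇒ jsr (J)
  imm@[11:0]=0x4 ⇒ #4
  target = base 0x6ec6 + off 0x00 + 2 + imm 4 = 0x6ecc

0x6ecc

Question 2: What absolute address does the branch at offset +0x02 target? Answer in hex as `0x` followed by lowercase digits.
off 0x02: read 02 20 as little → 0x2002
  op=0x2002>>12=0x2 ⇒ jsr (J)
  [11:0] imm=2 = #2
  target = base 0x6ec6 + off 0x02 + 2 + imm 2 = 0x6ecc

0x6ecc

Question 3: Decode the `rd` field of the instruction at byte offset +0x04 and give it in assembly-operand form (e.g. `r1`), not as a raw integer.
r5

@+04  little-endian(00 5a) = 0x5a00
  op=0x5a00>>12=0x5 ⇒ push (R)
  [11:9] rd=5 = r5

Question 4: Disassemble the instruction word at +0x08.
sbi r7, #94

@+08  little-endian(5e 9e) = 0x9e5e
  op=0x9e5e>>12=0x9 ⇒ sbi (RI)
  rd: (w>>9)&0x7=0x7 → r7
  imm: (w>>0)&0x1ff=0x5e → #94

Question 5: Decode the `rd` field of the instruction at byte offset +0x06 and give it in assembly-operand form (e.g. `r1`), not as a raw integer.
r6

+0x06: 39 9d ⇒ word 0x9d39 (little)
  op=0x9d39>>12=0x9 ⇒ sbi (RI)
  [11:9] rd=6 = r6
  [8:0] imm=313 = #313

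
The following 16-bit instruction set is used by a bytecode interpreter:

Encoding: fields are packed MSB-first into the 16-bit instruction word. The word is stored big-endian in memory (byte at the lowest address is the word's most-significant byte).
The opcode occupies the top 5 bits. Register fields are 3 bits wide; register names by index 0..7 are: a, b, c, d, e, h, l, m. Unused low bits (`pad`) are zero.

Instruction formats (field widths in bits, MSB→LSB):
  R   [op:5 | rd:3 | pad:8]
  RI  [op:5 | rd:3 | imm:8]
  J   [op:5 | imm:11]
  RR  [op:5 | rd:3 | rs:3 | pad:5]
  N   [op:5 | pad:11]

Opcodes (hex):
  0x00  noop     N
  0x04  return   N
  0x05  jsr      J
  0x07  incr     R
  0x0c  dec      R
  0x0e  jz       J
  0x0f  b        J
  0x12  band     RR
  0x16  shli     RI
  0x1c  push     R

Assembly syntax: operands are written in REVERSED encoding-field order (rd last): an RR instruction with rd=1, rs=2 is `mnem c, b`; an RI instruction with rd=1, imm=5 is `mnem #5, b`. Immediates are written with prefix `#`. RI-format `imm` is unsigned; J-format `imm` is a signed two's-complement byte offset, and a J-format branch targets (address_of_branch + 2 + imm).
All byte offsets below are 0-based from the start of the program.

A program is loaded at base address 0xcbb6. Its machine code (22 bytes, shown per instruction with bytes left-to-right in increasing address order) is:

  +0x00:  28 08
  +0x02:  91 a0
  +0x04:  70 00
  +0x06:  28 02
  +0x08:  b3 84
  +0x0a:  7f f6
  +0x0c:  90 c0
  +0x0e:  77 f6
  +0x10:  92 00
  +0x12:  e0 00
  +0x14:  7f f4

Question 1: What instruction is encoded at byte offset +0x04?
off 0x04: read 70 00 as big → 0x7000
  op=0x7000>>11=0xe ⇒ jz (J)
  imm: (w>>0)&0x7ff=0x0 → #0

jz #0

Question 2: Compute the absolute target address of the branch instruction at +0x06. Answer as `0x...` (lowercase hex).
[06] 28 02 → 0x2802
  op=0x2802>>11=0x5 ⇒ jsr (J)
  imm: (w>>0)&0x7ff=0x2 → #2
  target = base 0xcbb6 + off 0x06 + 2 + imm 2 = 0xcbc0

0xcbc0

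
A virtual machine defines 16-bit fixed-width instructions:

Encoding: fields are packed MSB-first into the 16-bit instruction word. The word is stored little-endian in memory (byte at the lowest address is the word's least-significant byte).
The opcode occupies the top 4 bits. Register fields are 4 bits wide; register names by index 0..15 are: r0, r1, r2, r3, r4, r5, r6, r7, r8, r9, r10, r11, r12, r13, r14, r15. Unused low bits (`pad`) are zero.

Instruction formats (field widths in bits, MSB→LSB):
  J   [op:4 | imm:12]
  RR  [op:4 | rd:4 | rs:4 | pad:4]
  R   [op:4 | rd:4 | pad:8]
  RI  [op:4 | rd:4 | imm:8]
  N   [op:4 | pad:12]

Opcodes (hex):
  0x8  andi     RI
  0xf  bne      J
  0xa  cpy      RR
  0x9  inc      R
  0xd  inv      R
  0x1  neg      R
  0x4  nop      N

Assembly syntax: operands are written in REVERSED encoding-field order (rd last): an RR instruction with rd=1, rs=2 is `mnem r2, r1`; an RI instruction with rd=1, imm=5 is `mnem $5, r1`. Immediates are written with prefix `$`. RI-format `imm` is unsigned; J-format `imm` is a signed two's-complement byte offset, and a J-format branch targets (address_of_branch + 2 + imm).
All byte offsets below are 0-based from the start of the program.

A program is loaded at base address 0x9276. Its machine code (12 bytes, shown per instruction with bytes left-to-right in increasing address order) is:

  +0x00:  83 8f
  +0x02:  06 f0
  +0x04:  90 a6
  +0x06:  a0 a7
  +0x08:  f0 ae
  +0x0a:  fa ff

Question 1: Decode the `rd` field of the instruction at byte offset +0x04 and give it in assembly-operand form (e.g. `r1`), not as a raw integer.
[04] 90 a6 → 0xa690
  top 4b → 0xa → cpy [RR]
  rd@[11:8]=0x6 ⇒ r6
  rs@[7:4]=0x9 ⇒ r9

r6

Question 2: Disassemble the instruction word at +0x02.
off 0x02: read 06 f0 as little → 0xf006
  op=0xf006>>12=0xf ⇒ bne (J)
  [11:0] imm=6 = $6

bne $6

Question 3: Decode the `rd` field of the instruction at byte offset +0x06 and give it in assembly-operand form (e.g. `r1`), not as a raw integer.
r7

@+06  little-endian(a0 a7) = 0xa7a0
  op=0xa7a0>>12=0xa ⇒ cpy (RR)
  rd@[11:8]=0x7 ⇒ r7
  rs@[7:4]=0xa ⇒ r10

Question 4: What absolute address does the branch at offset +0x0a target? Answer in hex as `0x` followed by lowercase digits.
off 0x0a: read fa ff as little → 0xfffa
  top 4b → 0xf → bne [J]
  imm@[11:0]=0xffa (s12→-6) ⇒ $-6
  target = base 0x9276 + off 0x0a + 2 + imm -6 = 0x927c

0x927c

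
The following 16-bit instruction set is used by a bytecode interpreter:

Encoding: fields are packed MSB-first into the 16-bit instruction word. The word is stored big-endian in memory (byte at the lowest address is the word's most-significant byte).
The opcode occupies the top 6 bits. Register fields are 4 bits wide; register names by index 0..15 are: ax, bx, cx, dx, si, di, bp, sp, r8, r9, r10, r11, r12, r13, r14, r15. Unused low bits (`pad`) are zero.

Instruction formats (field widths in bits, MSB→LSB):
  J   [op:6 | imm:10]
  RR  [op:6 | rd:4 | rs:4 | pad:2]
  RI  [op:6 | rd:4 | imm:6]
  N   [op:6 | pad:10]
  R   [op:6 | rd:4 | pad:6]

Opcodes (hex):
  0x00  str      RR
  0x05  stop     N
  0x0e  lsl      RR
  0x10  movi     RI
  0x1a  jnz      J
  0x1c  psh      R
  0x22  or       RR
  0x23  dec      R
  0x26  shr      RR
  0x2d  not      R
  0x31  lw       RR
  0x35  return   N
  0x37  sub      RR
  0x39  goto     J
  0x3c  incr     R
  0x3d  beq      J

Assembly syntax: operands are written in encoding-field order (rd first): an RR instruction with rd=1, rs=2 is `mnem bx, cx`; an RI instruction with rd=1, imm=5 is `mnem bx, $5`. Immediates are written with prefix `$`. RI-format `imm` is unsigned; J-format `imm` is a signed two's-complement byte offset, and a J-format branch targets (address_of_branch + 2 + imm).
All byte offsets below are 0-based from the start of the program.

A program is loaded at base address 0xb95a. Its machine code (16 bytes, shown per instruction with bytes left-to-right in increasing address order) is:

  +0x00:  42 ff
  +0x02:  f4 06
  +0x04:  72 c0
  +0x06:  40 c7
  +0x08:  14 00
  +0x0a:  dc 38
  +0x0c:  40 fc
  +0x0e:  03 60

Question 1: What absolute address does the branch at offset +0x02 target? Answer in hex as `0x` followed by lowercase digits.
0xb964

@+02  big-endian(f4 06) = 0xf406
  op=0xf406>>10=0x3d ⇒ beq (J)
  imm: (w>>0)&0x3ff=0x6 → $6
  target = base 0xb95a + off 0x02 + 2 + imm 6 = 0xb964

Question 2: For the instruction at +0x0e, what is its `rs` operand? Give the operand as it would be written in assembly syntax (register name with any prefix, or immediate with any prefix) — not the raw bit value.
+0x0e: 03 60 ⇒ word 0x0360 (big)
  top 6b → 0x0 → str [RR]
  rd: (w>>6)&0xf=0xd → r13
  rs: (w>>2)&0xf=0x8 → r8

r8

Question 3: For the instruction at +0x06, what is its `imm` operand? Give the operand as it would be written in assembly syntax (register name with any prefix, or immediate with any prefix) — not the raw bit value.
off 0x06: read 40 c7 as big → 0x40c7
  top 6b → 0x10 → movi [RI]
  rd: (w>>6)&0xf=0x3 → dx
  imm: (w>>0)&0x3f=0x7 → $7

$7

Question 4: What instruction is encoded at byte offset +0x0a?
[0a] dc 38 → 0xdc38
  op=0xdc38>>10=0x37 ⇒ sub (RR)
  [9:6] rd=0 = ax
  [5:2] rs=14 = r14

sub ax, r14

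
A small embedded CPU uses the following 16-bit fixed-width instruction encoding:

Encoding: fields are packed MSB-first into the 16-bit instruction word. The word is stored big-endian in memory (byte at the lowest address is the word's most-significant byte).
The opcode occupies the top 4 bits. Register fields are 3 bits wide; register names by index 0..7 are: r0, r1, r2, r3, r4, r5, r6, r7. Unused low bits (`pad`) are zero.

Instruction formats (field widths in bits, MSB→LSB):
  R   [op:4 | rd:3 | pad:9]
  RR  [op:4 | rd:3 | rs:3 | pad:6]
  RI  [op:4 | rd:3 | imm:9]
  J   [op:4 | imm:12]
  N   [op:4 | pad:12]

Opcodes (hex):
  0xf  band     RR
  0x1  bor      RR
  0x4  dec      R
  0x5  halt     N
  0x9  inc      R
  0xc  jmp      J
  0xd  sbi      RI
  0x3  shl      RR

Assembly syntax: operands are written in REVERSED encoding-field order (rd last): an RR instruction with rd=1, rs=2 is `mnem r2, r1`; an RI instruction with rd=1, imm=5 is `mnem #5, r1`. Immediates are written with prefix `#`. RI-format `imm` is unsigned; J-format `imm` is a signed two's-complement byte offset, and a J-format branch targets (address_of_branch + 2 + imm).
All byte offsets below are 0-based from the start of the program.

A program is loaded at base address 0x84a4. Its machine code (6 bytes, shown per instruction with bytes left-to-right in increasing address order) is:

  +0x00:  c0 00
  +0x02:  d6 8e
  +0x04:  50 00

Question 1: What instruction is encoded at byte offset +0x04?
halt

@+04  big-endian(50 00) = 0x5000
  op=0x5000>>12=0x5 ⇒ halt (N)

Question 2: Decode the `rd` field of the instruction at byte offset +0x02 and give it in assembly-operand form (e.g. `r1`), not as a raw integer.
@+02  big-endian(d6 8e) = 0xd68e
  top 4b → 0xd → sbi [RI]
  rd: (w>>9)&0x7=0x3 → r3
  imm: (w>>0)&0x1ff=0x8e → #142

r3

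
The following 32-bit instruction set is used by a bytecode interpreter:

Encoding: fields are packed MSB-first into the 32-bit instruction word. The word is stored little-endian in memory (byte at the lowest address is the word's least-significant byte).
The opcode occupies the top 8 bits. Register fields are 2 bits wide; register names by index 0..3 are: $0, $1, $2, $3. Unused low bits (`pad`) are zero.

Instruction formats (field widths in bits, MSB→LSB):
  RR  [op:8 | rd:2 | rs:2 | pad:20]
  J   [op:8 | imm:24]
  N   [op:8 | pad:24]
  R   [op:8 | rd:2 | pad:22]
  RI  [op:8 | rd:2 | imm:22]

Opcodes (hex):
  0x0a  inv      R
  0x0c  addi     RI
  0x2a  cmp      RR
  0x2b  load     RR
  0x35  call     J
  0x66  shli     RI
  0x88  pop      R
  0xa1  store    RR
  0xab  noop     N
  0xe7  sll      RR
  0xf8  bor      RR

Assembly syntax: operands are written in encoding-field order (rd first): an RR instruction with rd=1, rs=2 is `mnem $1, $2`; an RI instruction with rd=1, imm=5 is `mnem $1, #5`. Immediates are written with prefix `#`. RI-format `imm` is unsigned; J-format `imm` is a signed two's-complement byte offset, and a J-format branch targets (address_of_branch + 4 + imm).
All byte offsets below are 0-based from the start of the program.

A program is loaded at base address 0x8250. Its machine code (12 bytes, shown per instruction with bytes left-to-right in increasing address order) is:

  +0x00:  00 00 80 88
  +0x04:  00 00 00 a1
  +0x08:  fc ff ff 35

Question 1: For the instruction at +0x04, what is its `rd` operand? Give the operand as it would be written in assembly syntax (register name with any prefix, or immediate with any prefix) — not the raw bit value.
$0

@+04  little-endian(00 00 00 a1) = 0xa1000000
  opcode bits[31:24]=0xa1: store/RR
  rd@[23:22]=0x0 ⇒ $0
  rs@[21:20]=0x0 ⇒ $0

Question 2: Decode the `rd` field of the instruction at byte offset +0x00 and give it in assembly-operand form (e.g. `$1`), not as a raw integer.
+0x00: 00 00 80 88 ⇒ word 0x88800000 (little)
  opcode bits[31:24]=0x88: pop/R
  rd@[23:22]=0x2 ⇒ $2

$2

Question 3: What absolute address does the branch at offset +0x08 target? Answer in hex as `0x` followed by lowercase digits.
0x8258

@+08  little-endian(fc ff ff 35) = 0x35fffffc
  op=0x35fffffc>>24=0x35 ⇒ call (J)
  imm@[23:0]=0xfffffc (s24→-4) ⇒ #-4
  target = base 0x8250 + off 0x08 + 4 + imm -4 = 0x8258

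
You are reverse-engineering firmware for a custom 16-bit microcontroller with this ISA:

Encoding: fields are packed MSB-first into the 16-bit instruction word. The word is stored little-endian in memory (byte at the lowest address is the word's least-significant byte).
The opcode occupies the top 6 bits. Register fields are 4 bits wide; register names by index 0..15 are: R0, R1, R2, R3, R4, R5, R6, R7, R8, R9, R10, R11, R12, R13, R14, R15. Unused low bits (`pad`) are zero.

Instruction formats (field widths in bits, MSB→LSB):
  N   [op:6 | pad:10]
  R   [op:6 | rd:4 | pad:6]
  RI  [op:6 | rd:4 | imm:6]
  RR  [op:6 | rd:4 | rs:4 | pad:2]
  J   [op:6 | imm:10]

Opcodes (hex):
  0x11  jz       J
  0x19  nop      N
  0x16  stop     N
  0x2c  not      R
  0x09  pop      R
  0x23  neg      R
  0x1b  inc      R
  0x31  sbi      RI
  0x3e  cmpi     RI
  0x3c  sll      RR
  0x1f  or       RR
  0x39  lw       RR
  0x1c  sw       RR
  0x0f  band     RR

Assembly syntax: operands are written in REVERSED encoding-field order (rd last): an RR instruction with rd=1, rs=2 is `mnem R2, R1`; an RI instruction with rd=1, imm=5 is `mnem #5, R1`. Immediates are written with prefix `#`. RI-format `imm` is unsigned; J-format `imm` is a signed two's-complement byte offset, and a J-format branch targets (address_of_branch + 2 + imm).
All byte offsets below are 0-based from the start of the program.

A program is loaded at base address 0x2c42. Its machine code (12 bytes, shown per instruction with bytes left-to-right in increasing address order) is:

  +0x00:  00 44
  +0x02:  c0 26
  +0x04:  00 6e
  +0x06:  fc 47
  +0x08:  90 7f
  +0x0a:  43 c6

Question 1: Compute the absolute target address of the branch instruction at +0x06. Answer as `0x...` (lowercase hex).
0x2c46

off 0x06: read fc 47 as little → 0x47fc
  opcode bits[15:10]=0x11: jz/J
  imm: (w>>0)&0x3ff=0x3fc (s10→-4) → #-4
  target = base 0x2c42 + off 0x06 + 2 + imm -4 = 0x2c46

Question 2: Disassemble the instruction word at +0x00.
jz #0

[00] 00 44 → 0x4400
  op=0x4400>>10=0x11 ⇒ jz (J)
  [9:0] imm=0 = #0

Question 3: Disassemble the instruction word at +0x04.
inc R8

+0x04: 00 6e ⇒ word 0x6e00 (little)
  opcode bits[15:10]=0x1b: inc/R
  [9:6] rd=8 = R8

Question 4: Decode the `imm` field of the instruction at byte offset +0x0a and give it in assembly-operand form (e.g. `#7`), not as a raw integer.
#3

[0a] 43 c6 → 0xc643
  op=0xc643>>10=0x31 ⇒ sbi (RI)
  rd: (w>>6)&0xf=0x9 → R9
  imm: (w>>0)&0x3f=0x3 → #3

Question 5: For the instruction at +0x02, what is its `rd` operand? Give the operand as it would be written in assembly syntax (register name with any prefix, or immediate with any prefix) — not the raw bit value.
R11

[02] c0 26 → 0x26c0
  opcode bits[15:10]=0x9: pop/R
  rd@[9:6]=0xb ⇒ R11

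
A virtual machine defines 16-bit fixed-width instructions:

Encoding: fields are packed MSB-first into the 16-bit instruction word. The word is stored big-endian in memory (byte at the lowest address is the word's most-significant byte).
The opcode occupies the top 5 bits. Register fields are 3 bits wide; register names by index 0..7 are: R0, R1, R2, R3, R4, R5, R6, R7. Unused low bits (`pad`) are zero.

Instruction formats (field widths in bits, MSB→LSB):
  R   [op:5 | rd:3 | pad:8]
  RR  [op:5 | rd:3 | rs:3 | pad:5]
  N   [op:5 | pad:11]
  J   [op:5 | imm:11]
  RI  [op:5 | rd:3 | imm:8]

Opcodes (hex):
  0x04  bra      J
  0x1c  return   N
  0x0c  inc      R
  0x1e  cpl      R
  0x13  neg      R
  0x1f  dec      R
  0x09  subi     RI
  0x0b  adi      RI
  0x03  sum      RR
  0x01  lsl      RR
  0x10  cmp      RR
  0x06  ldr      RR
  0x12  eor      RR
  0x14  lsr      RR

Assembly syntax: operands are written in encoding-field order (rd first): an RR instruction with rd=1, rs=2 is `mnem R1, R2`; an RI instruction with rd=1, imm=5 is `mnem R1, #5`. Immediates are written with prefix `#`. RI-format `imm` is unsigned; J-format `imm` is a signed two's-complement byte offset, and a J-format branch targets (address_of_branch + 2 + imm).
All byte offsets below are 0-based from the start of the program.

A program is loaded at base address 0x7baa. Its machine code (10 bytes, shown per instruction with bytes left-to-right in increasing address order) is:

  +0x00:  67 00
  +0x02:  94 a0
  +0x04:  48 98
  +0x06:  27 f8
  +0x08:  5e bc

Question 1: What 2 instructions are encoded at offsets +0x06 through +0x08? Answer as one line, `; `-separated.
bra #-8; adi R6, #188

@+06  big-endian(27 f8) = 0x27f8
  op=0x27f8>>11=0x4 ⇒ bra (J)
  imm: (w>>0)&0x7ff=0x7f8 (s11→-8) → #-8
@+08  big-endian(5e bc) = 0x5ebc
  op=0x5ebc>>11=0xb ⇒ adi (RI)
  rd: (w>>8)&0x7=0x6 → R6
  imm: (w>>0)&0xff=0xbc → #188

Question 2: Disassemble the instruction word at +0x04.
subi R0, #152

[04] 48 98 → 0x4898
  opcode bits[15:11]=0x9: subi/RI
  rd@[10:8]=0x0 ⇒ R0
  imm@[7:0]=0x98 ⇒ #152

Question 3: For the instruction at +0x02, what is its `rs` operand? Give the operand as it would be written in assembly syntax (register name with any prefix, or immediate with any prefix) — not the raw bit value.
R5

[02] 94 a0 → 0x94a0
  op=0x94a0>>11=0x12 ⇒ eor (RR)
  rd: (w>>8)&0x7=0x4 → R4
  rs: (w>>5)&0x7=0x5 → R5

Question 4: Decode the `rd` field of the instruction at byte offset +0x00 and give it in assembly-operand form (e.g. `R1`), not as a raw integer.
R7

@+00  big-endian(67 00) = 0x6700
  top 5b → 0xc → inc [R]
  rd@[10:8]=0x7 ⇒ R7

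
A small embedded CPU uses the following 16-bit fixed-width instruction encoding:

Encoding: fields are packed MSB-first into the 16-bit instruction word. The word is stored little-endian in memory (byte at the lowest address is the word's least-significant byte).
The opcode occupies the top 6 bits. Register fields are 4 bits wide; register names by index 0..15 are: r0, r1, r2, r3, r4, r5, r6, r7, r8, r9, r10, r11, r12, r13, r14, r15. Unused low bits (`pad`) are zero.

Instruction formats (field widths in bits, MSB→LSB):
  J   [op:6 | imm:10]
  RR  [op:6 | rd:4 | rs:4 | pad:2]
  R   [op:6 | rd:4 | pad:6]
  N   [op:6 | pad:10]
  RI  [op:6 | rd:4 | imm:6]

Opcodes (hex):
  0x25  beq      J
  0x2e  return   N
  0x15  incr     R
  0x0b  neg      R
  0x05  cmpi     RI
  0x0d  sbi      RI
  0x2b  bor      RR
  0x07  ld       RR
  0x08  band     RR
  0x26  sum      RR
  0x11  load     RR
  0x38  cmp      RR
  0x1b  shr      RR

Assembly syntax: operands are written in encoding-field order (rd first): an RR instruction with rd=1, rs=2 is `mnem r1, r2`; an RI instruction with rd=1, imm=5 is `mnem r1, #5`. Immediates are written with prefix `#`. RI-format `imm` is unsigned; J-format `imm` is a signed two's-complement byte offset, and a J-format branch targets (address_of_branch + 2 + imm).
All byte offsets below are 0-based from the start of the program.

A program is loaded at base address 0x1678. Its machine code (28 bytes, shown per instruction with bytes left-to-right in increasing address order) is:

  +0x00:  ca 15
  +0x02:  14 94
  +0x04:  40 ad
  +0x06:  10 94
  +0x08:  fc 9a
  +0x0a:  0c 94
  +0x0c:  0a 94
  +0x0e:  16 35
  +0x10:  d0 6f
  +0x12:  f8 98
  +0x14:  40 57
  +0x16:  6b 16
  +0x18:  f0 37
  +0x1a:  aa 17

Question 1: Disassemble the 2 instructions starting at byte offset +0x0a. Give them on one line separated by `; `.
off 0x0a: read 0c 94 as little → 0x940c
  op=0x940c>>10=0x25 ⇒ beq (J)
  [9:0] imm=12 = #12
off 0x0c: read 0a 94 as little → 0x940a
  op=0x940a>>10=0x25 ⇒ beq (J)
  [9:0] imm=10 = #10

beq #12; beq #10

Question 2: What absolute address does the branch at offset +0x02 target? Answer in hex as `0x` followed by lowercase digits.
off 0x02: read 14 94 as little → 0x9414
  top 6b → 0x25 → beq [J]
  [9:0] imm=20 = #20
  target = base 0x1678 + off 0x02 + 2 + imm 20 = 0x1690

0x1690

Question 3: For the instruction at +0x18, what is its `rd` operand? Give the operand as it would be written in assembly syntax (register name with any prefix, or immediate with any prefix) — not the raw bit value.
r15

+0x18: f0 37 ⇒ word 0x37f0 (little)
  top 6b → 0xd → sbi [RI]
  rd: (w>>6)&0xf=0xf → r15
  imm: (w>>0)&0x3f=0x30 → #48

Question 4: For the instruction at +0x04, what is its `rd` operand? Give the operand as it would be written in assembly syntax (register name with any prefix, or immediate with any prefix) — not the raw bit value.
[04] 40 ad → 0xad40
  opcode bits[15:10]=0x2b: bor/RR
  [9:6] rd=5 = r5
  [5:2] rs=0 = r0

r5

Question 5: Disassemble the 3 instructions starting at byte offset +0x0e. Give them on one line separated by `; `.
sbi r4, #22; shr r15, r4; sum r3, r14

off 0x0e: read 16 35 as little → 0x3516
  top 6b → 0xd → sbi [RI]
  rd@[9:6]=0x4 ⇒ r4
  imm@[5:0]=0x16 ⇒ #22
off 0x10: read d0 6f as little → 0x6fd0
  top 6b → 0x1b → shr [RR]
  rd@[9:6]=0xf ⇒ r15
  rs@[5:2]=0x4 ⇒ r4
off 0x12: read f8 98 as little → 0x98f8
  top 6b → 0x26 → sum [RR]
  rd@[9:6]=0x3 ⇒ r3
  rs@[5:2]=0xe ⇒ r14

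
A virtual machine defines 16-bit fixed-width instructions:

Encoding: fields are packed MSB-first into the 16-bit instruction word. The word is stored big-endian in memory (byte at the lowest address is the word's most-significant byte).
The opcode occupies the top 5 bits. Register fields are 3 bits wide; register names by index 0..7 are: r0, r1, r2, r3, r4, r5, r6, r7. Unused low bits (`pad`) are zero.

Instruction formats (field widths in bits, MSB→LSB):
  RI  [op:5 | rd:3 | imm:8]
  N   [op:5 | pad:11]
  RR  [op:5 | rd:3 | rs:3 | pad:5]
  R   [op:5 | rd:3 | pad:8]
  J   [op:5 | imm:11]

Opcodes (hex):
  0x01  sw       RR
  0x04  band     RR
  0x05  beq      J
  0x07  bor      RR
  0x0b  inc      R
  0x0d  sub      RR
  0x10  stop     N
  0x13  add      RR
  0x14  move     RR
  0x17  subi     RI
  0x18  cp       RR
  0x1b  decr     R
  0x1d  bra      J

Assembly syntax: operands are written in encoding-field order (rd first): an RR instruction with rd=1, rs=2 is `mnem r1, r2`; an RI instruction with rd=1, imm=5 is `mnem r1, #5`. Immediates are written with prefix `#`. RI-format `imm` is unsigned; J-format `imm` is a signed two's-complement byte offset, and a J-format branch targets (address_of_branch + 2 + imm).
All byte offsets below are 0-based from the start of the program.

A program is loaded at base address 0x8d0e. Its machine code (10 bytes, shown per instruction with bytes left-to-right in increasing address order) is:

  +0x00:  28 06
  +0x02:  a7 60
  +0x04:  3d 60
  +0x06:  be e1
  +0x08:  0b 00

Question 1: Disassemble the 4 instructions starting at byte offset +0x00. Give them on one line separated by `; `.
beq #6; move r7, r3; bor r5, r3; subi r6, #225

[00] 28 06 → 0x2806
  op=0x2806>>11=0x5 ⇒ beq (J)
  [10:0] imm=6 = #6
[02] a7 60 → 0xa760
  op=0xa760>>11=0x14 ⇒ move (RR)
  [10:8] rd=7 = r7
  [7:5] rs=3 = r3
[04] 3d 60 → 0x3d60
  op=0x3d60>>11=0x7 ⇒ bor (RR)
  [10:8] rd=5 = r5
  [7:5] rs=3 = r3
[06] be e1 → 0xbee1
  op=0xbee1>>11=0x17 ⇒ subi (RI)
  [10:8] rd=6 = r6
  [7:0] imm=225 = #225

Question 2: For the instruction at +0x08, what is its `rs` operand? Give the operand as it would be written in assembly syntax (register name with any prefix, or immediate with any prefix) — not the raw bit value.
r0

@+08  big-endian(0b 00) = 0x0b00
  top 5b → 0x1 → sw [RR]
  [10:8] rd=3 = r3
  [7:5] rs=0 = r0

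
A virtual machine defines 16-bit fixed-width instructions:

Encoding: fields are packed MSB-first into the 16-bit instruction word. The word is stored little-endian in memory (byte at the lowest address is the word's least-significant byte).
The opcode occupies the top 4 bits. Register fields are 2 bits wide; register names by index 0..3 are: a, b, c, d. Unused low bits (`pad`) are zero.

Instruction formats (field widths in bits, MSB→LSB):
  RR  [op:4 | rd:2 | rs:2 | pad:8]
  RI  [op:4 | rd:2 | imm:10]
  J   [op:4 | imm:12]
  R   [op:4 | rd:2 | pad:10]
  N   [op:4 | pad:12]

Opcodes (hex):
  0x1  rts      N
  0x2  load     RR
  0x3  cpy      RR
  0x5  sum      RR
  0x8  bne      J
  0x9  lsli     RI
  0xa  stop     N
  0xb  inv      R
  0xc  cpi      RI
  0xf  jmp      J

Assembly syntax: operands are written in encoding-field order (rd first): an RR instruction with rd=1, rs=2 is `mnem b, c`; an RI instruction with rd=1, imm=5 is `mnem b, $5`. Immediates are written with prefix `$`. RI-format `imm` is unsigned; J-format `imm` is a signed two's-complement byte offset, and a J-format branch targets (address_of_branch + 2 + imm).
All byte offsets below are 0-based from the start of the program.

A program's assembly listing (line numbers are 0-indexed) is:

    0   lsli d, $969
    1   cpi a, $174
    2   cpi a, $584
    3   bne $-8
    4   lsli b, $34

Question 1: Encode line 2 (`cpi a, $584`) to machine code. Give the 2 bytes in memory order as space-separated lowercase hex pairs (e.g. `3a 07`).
48 c2

line 2 (cpi): pack op=0xc:4|rd=0:2|imm=584:10 = 0xc248; little→ 48 c2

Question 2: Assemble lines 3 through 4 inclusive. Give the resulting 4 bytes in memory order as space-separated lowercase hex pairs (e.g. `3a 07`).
line 3 (bne): pack op=0x8:4|imm=-8:12 = 0x8ff8; little→ f8 8f
line 4 (lsli): pack op=0x9:4|rd=1:2|imm=34:10 = 0x9422; little→ 22 94

f8 8f 22 94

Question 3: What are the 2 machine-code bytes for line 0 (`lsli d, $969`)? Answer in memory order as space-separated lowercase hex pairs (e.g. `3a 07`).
c9 9f

line 0 (lsli): pack op=0x9:4|rd=3:2|imm=969:10 = 0x9fc9; little→ c9 9f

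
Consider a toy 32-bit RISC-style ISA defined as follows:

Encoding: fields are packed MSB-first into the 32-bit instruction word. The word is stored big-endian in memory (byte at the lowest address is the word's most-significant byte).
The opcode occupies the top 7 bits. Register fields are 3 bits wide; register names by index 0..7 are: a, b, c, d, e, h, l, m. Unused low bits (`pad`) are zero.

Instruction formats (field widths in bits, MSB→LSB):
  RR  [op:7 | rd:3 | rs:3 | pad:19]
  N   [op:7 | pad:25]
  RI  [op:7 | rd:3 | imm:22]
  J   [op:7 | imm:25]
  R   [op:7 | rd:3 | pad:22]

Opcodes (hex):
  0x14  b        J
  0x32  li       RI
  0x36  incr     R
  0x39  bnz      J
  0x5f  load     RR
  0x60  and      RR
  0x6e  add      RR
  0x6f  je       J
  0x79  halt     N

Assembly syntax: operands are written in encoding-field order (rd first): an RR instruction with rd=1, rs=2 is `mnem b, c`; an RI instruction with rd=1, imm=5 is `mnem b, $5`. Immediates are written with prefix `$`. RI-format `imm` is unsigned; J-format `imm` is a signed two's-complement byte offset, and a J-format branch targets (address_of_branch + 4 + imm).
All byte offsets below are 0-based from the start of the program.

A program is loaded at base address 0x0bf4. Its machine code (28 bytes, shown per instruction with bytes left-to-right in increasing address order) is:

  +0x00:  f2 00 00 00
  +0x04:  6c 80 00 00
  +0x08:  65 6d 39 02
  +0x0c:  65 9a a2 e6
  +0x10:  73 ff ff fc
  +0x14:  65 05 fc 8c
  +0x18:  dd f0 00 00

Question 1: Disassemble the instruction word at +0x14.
[14] 65 05 fc 8c → 0x6505fc8c
  op=0x6505fc8c>>25=0x32 ⇒ li (RI)
  [24:22] rd=4 = e
  [21:0] imm=392332 = $392332

li e, $392332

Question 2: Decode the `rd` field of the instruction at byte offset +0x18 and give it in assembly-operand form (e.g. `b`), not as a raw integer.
m

off 0x18: read dd f0 00 00 as big → 0xddf00000
  op=0xddf00000>>25=0x6e ⇒ add (RR)
  rd@[24:22]=0x7 ⇒ m
  rs@[21:19]=0x6 ⇒ l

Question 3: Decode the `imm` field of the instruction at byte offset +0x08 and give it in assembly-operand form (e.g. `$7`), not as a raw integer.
$2963714

off 0x08: read 65 6d 39 02 as big → 0x656d3902
  op=0x656d3902>>25=0x32 ⇒ li (RI)
  rd@[24:22]=0x5 ⇒ h
  imm@[21:0]=0x2d3902 ⇒ $2963714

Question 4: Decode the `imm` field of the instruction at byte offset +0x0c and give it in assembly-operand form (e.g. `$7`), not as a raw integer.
[0c] 65 9a a2 e6 → 0x659aa2e6
  opcode bits[31:25]=0x32: li/RI
  [24:22] rd=6 = l
  [21:0] imm=1745638 = $1745638

$1745638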